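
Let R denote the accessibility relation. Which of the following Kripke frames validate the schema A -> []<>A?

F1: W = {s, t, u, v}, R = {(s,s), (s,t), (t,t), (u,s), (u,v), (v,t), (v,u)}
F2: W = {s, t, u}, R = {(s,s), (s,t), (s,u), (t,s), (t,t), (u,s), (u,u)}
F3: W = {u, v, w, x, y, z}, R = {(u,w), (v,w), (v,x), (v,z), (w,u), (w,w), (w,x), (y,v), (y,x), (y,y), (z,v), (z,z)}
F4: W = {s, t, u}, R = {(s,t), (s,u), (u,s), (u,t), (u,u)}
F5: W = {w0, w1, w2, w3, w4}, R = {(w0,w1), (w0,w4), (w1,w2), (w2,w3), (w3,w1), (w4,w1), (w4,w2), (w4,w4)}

This is the axiom for symmetry; its first-order frame correspondent is forall x forall y (Rxy -> Ryx).
F1: fails — Rus but not Rsu.
F2: condition met.
F3: fails — Ryx but not Rxy.
F4: fails — Rut but not Rtu.
F5: fails — Rw1w2 but not Rw2w1.

F2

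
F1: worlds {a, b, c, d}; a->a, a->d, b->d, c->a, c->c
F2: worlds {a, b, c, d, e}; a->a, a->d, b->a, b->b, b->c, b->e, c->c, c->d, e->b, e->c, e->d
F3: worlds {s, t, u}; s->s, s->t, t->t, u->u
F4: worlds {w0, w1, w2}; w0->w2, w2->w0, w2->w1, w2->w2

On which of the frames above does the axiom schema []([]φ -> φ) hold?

F3

Frame correspondent (Sahlqvist): forall x forall y (Rxy -> Ryy) — i.e. shift-reflexivity.
F1: fails — Rad but not Rdd.
F2: fails — Rcd but not Rdd.
F3: ✓.
F4: fails — Rw2w0 but not Rw0w0.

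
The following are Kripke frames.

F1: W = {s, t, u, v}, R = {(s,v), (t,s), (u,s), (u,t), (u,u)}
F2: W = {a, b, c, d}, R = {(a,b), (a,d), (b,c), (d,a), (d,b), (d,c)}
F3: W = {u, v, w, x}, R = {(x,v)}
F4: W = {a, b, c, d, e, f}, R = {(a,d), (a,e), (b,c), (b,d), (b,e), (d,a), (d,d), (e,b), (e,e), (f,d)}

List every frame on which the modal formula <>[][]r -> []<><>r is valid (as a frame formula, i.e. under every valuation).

This is the axiom for a generalized confluence (Geach) condition; its first-order frame correspondent is forall x forall y forall z ((xRy & xRz) -> exists w (y R^2 w & z R^2 w)).
F1: fails — sRv, sRv but no w with vR²w and vR²w.
F2: fails — aRb, aRb but no w with bR²w and bR²w.
F3: fails — xRv, xRv but no t with vR²t and vR²t.
F4: fails — bRc, bRc but no w with cR²w and cR²w.

none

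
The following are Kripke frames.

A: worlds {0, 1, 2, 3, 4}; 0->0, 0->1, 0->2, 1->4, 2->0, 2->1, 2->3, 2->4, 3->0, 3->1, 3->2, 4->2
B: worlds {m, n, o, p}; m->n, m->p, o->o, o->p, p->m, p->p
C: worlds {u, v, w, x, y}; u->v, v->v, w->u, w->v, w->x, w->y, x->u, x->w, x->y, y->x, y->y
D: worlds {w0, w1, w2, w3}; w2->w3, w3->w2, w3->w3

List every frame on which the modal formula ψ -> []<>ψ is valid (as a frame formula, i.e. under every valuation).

D

Frame correspondent (Sahlqvist): forall x forall y (Rxy -> Ryx) — i.e. symmetry.
A: fails — R31 but not R13.
B: fails — Rop but not Rpo.
C: fails — Ruv but not Rvu.
D: holds.
Valid on: D.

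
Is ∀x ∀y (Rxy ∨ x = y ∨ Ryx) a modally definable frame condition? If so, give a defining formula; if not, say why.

No — not modally definable

If a class were modally definable it would be closed under disjoint unions (Goldblatt–Thomason).
Take 4 disjoint single-world reflexive frames: each is trivially connected, but their disjoint union has 4 worlds with no edge between distinct components, so it is not connected.
So no modal formula (or set of formulas) defines exactly the connected frames.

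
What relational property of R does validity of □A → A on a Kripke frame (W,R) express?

Suppose □A→A is valid. At any x set V(A)={w : Rxw}. Then □A holds at x, so A holds at x, i.e. Rxx.
Conversely, on a frame with reflexivity the schema holds at every world under every valuation.
Frame condition: ∀x Rxx.

Reflexivity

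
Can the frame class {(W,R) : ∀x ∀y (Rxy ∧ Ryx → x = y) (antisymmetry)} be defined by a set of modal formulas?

Modal frame validity is preserved under surjective bounded morphisms.
The 8-cycle (worlds w0,w1,w2,w3,w4,w5,w6,w7 with w0→w1→w2→w3→w4→w5→w6→w7→w0) is antisymmetric. Sending even-indexed worlds to s and odd-indexed worlds to t is a surjective bounded morphism onto the two-world frame with s↔t, which is not antisymmetric.
So no modal formula (or set of formulas) defines exactly the antisymmetric frames.

Not definable by any modal formula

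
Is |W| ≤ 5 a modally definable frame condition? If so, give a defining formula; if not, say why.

Modal frame validity is preserved under disjoint unions.
Any modal formula valid on each of 6 disjoint one-world frames is valid on their disjoint union (validity is preserved under disjoint unions). Each one-world frame has |W|=1≤5, but the union has |W|=6.
Hence having at most 5 worlds is not modally definable.

No — not modally definable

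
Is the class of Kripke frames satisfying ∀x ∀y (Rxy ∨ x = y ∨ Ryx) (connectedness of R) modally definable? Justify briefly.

No — not modally definable

If a class were modally definable it would be closed under disjoint unions (Goldblatt–Thomason).
Take 2 disjoint single-world reflexive frames: each is trivially connected, but their disjoint union has 2 worlds with no edge between distinct components, so it is not connected.
So the class is not modally definable.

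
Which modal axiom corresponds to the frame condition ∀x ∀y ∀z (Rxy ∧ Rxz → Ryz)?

◇r → □◇r

The condition is the Euclidean property. The 5 schema ◇r → □◇r defines it.
Suppose ◇r→□◇r is valid. Take Rxy, Rxz and set V(r)={y}. Then ◇r at x, so □◇r at x, so ◇r at z, so some w with Rzw has r; w=y, i.e. Rzy. By symmetry of the argument, Ryz.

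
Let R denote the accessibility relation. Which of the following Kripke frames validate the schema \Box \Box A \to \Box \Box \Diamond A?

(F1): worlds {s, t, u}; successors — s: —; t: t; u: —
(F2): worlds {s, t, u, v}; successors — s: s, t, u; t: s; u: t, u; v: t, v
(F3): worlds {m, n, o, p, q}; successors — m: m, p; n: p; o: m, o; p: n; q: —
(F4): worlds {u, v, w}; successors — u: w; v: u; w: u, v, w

The schema corresponds to a generalized confluence (Geach) condition: \forall x \forall z (x R^2 z \to \exists w (x R^2 w \wedge zRw)).
(F1): ✓.
(F2): ✓.
(F3): fails — nR²n but no w with nR²w and nRw.
(F4): ✓.
Valid on: (F1), (F2), (F4).

(F1), (F2), (F4)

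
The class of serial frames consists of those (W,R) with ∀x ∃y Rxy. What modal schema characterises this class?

□ψ → ◇ψ

The condition is seriality. The D schema □ψ → ◇ψ defines it.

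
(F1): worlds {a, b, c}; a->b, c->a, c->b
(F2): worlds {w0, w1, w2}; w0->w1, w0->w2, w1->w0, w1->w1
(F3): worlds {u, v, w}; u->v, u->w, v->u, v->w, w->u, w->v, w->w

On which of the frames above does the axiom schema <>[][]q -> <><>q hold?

This is the axiom for a generalized confluence (Geach) condition; its first-order frame correspondent is forall x forall y (xRy -> exists w (y R^2 w & x R^2 w)).
(F1): fails — aRb but no w with bR²w and aR²w.
(F2): fails — w0Rw2 but no w with w2R²w and w0R²w.
(F3): satisfies the condition.
Valid on: (F3).

(F3)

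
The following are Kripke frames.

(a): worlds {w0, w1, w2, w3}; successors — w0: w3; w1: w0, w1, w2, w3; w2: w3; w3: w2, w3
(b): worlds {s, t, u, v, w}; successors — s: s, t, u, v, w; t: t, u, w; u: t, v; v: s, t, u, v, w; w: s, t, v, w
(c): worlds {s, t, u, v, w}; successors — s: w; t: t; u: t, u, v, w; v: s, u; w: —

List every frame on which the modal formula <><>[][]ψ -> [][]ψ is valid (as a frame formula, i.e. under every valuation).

This is the axiom for a generalized confluence (Geach) condition; its first-order frame correspondent is forall x forall y forall z ((x R^2 y & x R^2 z) -> exists w (y R^2 w & z = w)).
(a): fails — w1R²w0, w1R²w0 but no w with w0R²w and w0=w.
(b): satisfies the condition.
(c): fails — uR²s, uR²s but no w* with sR²w* and s=w*.
Valid on: (b).

(b)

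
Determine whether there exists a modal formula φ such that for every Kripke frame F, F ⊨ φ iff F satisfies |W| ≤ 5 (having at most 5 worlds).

No

Any modally definable frame class is closed under disjoint unions.
Any modal formula valid on each of 6 disjoint one-world frames is valid on their disjoint union (validity is preserved under disjoint unions). Each one-world frame has |W|=1≤5, but the union has |W|=6.
So no modal formula (or set of formulas) defines exactly the |W|≤5 frames.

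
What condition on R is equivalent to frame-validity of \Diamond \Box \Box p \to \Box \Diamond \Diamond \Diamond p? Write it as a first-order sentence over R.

\forall x \forall y \forall z ((xRy \wedge xRz) \to \exists w (y R^2 w \wedge z R^3 w))

This is a Sahlqvist (Geach-type) schema ◇^1□^2p → □^1◇^3p.
First-order correspondent: \forall x \forall y \forall z ((xRy \wedge xRz) \to \exists w (y R^2 w \wedge z R^3 w)).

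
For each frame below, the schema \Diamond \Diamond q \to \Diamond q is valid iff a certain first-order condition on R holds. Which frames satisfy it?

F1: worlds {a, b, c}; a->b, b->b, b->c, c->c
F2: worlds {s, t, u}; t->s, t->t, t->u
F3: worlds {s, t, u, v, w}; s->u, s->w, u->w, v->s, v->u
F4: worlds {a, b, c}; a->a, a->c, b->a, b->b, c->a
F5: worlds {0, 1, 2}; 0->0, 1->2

Frame correspondent (Sahlqvist): \forall x \forall y \forall z (Rxy \wedge Ryz \to Rxz) — i.e. transitivity.
F1: fails — Rab and Rbc but not Rac.
F2: satisfies the condition.
F3: fails — Rvu and Ruw but not Rvw.
F4: fails — Rba and Rac but not Rbc.
F5: satisfies the condition.

F2, F5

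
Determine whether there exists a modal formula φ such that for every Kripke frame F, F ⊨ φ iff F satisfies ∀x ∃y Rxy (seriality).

Definable; □p → ◇p defines it

This is a Sahlqvist condition; the D axiom □p → ◇p defines it.
Suppose □p→◇p is valid. At any x set V(p)=W. Then □p at x, so ◇p at x, so x has a successor.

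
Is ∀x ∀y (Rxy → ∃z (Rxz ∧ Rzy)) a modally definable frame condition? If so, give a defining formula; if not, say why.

Yes: it is density, defined by the C4 schema □□q → □q.
Suppose □□q→□q is valid. Take Rxy and set V(q)={w : xR²w}. Then □□q at x, so □q at x, so q at y, i.e. ∃z(Rxz∧Rzy).

Definable; □□q → □q defines it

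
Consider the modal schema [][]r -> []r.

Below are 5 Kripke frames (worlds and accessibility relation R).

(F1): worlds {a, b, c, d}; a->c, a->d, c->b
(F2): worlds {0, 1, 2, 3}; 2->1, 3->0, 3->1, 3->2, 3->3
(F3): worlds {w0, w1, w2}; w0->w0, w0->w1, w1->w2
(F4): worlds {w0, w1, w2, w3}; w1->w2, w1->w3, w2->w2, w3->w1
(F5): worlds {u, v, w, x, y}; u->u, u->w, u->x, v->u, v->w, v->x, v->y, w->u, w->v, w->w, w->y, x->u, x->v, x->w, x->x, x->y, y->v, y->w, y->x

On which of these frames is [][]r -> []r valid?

(F5)

Frame correspondent (Sahlqvist): forall x forall y (Rxy -> exists z (Rxz & Rzy)) — i.e. density.
(F1): fails — Rac but no z with Raz and Rzc.
(F2): fails — R21 but no z with R2z and Rz1.
(F3): fails — Rw1w2 but no z with Rw1z and Rzw2.
(F4): fails — Rw3w1 but no z with Rw3z and Rzw1.
(F5): ✓.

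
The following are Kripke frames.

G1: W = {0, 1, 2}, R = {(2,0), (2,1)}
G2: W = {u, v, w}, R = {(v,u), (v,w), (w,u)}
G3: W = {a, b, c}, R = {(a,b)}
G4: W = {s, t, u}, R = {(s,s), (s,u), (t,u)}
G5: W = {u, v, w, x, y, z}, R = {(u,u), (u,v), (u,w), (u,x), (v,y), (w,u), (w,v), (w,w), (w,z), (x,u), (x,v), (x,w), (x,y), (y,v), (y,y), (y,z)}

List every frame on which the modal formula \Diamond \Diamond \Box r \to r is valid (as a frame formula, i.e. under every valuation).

G1, G3

This is the axiom for a generalized confluence (Geach) condition; its first-order frame correspondent is \forall x \forall y (x R^2 y \to \exists w (yRw \wedge x = w)).
G1: satisfies the condition.
G2: fails — vR²u but no t with uRt and v=t.
G3: satisfies the condition.
G4: fails — sR²u but no w with uRw and s=w.
G5: fails — uR²v but no t with vRt and u=t.
Valid on: G1, G3.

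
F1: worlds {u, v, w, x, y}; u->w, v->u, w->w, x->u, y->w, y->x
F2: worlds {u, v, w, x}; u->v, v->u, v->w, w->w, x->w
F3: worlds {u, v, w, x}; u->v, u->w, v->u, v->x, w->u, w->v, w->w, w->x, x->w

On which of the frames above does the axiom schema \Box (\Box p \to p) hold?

This is the axiom for shift-reflexivity; its first-order frame correspondent is \forall x \forall y (Rxy \to Ryy).
F1: fails — Ryx but not Rxx.
F2: fails — Ruv but not Rvv.
F3: fails — Ruv but not Rvv.

none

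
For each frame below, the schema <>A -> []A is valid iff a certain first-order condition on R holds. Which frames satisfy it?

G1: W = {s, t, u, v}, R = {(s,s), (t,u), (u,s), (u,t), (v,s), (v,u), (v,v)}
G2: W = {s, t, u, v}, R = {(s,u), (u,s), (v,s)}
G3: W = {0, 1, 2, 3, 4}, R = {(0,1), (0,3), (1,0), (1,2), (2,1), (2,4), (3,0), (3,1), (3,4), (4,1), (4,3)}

Frame correspondent (Sahlqvist): forall x forall y forall z (Rxy & Rxz -> y = z) — i.e. partial functionality.
G1: fails — u sees both s and t.
G2: satisfies the condition.
G3: fails — 0 sees both 1 and 3.

G2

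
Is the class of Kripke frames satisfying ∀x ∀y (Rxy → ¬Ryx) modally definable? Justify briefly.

Modal frame validity is preserved under surjective bounded morphisms.
The 4-cycle (worlds s,t,u,v with s→t→u→v→s) is asymmetric. Mapping every world to a single reflexive point • is a surjective bounded morphism, and the reflexive point is not asymmetric (R•• but asymmetry requires ¬R••).
So no modal formula (or set of formulas) defines exactly the asymmetric frames.

No — not modally definable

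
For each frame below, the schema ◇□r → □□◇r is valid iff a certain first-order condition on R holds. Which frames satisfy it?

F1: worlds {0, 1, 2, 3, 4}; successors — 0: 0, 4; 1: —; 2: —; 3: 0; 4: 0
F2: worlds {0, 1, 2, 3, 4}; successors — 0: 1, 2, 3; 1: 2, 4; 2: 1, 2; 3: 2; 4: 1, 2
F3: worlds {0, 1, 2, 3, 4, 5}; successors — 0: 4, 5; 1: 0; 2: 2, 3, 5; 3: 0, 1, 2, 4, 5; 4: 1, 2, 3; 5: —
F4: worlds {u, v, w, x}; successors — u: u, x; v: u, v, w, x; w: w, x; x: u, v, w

F1, F2, F4

This is the axiom for a generalized confluence (Geach) condition; its first-order frame correspondent is ∀x ∀y ∀z ((xRy ∧ xR²z) → ∃w (yRw ∧ zRw)).
F1: holds.
F2: holds.
F3: fails — 0R4, 0R²1 but no w with 4Rw and 1Rw.
F4: holds.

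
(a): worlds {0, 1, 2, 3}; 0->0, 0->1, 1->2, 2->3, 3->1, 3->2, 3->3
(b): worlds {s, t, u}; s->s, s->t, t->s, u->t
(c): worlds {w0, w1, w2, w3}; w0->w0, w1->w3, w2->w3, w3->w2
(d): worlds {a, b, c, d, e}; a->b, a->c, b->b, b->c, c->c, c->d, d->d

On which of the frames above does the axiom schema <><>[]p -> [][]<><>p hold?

Frame correspondent (Sahlqvist): forall x forall y forall z ((x R^2 y & x R^2 z) -> exists w (yRw & z R^2 w)) — i.e. a generalized confluence (Geach) condition.
(a): fails — 0R²0, 0R²1 but no w with 0Rw and 1R²w.
(b): condition met.
(c): fails — w1R²w2, w1R²w2 but no w with w2Rw and w2R²w.
(d): fails — aR²b, aR²d but no w with bRw and dR²w.

(b)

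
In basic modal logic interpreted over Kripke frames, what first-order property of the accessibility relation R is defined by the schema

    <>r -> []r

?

Suppose ◇r→□r is valid. Take Rxy, Rxz and set V(r)={y}. Then ◇r at x, so □r at x, so r at z, i.e. z=y.

Partial functionality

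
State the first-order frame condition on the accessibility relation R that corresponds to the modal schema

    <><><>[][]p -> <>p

This is a Sahlqvist (Geach-type) schema ◇^3□^2p → □^0◇^1p.
First-order correspondent: forall x forall y (x R^3 y -> exists w (y R^2 w & xRw)).

forall x forall y (x R^3 y -> exists w (y R^2 w & xRw))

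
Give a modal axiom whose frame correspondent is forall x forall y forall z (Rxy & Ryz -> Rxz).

The condition is transitivity. The 4 schema □r → □□r defines it.
Suppose □r→□□r is valid. Take Rxy, Ryz and set V(r)={w : Rxw}. Then □r at x, so □□r at x, so □r at y, so r at z, i.e. Rxz.

□r → □□r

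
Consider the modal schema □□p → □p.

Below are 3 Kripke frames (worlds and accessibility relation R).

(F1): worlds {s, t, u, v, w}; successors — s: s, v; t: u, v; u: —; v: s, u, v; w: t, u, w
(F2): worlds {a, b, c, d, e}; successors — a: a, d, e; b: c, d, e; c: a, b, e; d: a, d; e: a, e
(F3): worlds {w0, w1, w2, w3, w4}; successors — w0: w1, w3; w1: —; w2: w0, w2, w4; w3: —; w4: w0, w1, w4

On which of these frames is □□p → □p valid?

(F1)

This is the axiom for density; its first-order frame correspondent is ∀x ∀y (Rxy → ∃z (Rxz ∧ Rzy)).
(F1): satisfies the condition.
(F2): fails — Rbc but no z with Rbz and Rzc.
(F3): fails — Rw0w1 but no z with Rw0z and Rzw1.
Valid on: (F1).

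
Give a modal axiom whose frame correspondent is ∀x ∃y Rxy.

This is seriality; the standard corresponding axiom is D: □r → ◇r.
Suppose □r→◇r is valid. At any x set V(r)=W. Then □r at x, so ◇r at x, so x has a successor.

□r → ◇r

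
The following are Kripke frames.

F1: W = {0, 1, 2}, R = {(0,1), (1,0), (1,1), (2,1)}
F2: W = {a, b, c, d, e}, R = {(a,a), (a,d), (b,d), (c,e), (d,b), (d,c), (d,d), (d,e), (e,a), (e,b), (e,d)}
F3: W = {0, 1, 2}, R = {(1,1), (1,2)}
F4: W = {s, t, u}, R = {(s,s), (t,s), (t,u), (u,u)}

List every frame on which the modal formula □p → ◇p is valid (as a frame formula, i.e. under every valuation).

F1, F2, F4

The schema corresponds to seriality: ∀x ∃y Rxy.
F1: satisfies the condition.
F2: satisfies the condition.
F3: fails — world 0 has no successor.
F4: satisfies the condition.
Valid on: F1, F2, F4.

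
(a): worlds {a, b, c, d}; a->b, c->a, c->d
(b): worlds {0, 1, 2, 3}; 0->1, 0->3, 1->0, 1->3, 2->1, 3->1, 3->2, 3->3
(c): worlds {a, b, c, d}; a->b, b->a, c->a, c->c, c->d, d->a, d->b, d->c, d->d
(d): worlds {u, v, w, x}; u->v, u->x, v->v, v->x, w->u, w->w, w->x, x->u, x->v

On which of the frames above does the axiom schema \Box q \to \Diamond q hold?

This is the axiom for seriality; its first-order frame correspondent is \forall x \exists y Rxy.
(a): fails — world b has no successor.
(b): satisfies the condition.
(c): satisfies the condition.
(d): satisfies the condition.

(b), (c), (d)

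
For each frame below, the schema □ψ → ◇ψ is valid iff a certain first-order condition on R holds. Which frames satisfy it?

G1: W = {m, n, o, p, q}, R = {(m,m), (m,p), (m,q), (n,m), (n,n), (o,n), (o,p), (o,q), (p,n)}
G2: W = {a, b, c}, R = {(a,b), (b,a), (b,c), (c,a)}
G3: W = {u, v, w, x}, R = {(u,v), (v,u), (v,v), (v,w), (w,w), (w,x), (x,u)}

The schema corresponds to seriality: ∀x ∃y Rxy.
G1: fails — world q has no successor.
G2: ✓.
G3: ✓.
Valid on: G2, G3.

G2, G3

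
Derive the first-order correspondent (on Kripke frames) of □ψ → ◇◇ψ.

∀x ∃w (xRw ∧ xR²w)

This is a Sahlqvist (Geach-type) schema ◇^0□^1ψ → □^0◇^2ψ.
Minimal-valuation argument: fix x; take any y with xR^0y and any z with xR^0z. Set V(ψ) to the set of worlds R-reachable from y in exactly 1 step. Then □^1ψ holds at y, so the antecedent holds at x; validity forces ◇^2ψ at z, giving a w with zR^2w and yR^1w.
First-order correspondent: ∀x ∃w (xRw ∧ xR²w).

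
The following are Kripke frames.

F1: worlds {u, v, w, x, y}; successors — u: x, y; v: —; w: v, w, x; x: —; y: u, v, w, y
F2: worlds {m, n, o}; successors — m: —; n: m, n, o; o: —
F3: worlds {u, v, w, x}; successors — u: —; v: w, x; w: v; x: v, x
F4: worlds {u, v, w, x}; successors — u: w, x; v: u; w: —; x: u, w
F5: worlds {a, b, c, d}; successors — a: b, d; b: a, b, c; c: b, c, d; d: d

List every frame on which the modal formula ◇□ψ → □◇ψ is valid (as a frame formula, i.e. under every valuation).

Frame correspondent (Sahlqvist): ∀x ∀y ∀z (Rxy ∧ Rxz → ∃w (Ryw ∧ Rzw)) — i.e. convergence.
F1: fails — Rux and Rux but x and x have no common successor.
F2: fails — Rnn and Rnm but n and m have no common successor.
F3: holds.
F4: fails — Ruw and Ruw but w and w have no common successor.
F5: fails — Rab and Rad but b and d have no common successor.

F3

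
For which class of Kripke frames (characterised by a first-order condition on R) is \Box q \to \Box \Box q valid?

Transitivity

This schema is the 4 axiom.
It corresponds to transitivity: \forall x \forall y \forall z (Rxy \wedge Ryz \to Rxz).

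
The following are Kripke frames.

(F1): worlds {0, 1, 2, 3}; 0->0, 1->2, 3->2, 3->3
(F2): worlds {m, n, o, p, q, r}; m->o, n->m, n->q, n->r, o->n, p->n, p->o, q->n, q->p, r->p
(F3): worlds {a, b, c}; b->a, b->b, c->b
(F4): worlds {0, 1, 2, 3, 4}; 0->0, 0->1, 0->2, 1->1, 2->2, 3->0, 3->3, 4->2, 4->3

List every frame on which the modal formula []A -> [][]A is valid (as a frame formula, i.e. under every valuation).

The schema corresponds to transitivity: forall x forall y forall z (Rxy & Ryz -> Rxz).
(F1): holds.
(F2): fails — Rnr and Rrp but not Rnp.
(F3): fails — Rcb and Rba but not Rca.
(F4): fails — R43 and R30 but not R40.

(F1)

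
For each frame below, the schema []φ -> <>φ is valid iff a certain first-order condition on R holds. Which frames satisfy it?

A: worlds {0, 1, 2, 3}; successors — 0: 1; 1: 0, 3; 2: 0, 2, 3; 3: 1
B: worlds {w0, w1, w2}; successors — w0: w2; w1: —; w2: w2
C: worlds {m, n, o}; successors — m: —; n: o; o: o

A

This is the axiom for seriality; its first-order frame correspondent is forall x exists y Rxy.
A: satisfies the condition.
B: fails — world w1 has no successor.
C: fails — world m has no successor.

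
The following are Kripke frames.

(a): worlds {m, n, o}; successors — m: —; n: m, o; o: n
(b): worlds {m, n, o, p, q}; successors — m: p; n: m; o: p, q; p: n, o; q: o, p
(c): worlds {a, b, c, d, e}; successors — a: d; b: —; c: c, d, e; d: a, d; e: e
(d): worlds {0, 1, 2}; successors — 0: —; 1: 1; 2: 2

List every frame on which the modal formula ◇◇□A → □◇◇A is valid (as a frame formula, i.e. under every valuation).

Frame correspondent (Sahlqvist): ∀x ∀y ∀z ((xR²y ∧ xRz) → ∃w (yRw ∧ zR²w)) — i.e. a generalized confluence (Geach) condition.
(a): fails — nR²n, nRm but no w with nRw and mR²w.
(b): fails — oR²n, oRq but no w with nRw and qR²w.
(c): fails — cR²a, cRe but no w with aRw and eR²w.
(d): holds.
Valid on: (d).

(d)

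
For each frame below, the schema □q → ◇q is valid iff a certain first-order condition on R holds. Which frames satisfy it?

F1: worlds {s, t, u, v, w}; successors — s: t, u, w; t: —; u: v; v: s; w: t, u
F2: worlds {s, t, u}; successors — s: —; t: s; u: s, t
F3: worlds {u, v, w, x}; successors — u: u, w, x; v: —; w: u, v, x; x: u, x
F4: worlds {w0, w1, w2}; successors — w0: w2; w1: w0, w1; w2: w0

F4

Frame correspondent (Sahlqvist): ∀x ∃y Rxy — i.e. seriality.
F1: fails — world t has no successor.
F2: fails — world s has no successor.
F3: fails — world v has no successor.
F4: condition met.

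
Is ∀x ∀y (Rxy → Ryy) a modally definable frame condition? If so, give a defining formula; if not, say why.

Yes: it is shift-reflexivity, defined by the T□ schema □(□p → p).
Suppose □(□p→p) is valid. Take Rxy and set V(p)={w : Ryw}. Then at y, □p holds; since □(□p→p) at x, □p→p at y, so p at y, i.e. Ryy.

Yes, by □(□p → p)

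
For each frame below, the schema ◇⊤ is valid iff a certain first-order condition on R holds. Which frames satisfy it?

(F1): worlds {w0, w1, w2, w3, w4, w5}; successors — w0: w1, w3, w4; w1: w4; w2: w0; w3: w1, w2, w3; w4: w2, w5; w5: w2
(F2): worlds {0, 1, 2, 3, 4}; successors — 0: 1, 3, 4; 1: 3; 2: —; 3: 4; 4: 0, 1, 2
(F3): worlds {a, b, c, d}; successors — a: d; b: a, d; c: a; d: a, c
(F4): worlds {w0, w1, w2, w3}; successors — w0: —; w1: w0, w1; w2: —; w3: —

Frame correspondent (Sahlqvist): ∀x ∃y Rxy — i.e. seriality.
(F1): ✓.
(F2): fails — world 2 has no successor.
(F3): ✓.
(F4): fails — world w0 has no successor.

(F1), (F3)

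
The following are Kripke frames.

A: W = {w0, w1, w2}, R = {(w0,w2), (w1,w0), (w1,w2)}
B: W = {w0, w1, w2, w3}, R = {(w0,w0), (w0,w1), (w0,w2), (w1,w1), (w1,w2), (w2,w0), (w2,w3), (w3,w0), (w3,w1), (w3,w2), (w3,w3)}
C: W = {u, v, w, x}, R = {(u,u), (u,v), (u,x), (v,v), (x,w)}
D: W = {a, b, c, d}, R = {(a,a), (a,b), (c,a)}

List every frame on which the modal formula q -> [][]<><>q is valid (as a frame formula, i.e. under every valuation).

B

Frame correspondent (Sahlqvist): forall x forall z (x R^2 z -> exists w (x = w & z R^2 w)) — i.e. a generalized confluence (Geach) condition.
A: fails — w1R²w2 but no w with w1=w and w2R²w.
B: holds.
C: fails — uR²v but no t with u=t and vR²t.
D: fails — aR²b but no w with a=w and bR²w.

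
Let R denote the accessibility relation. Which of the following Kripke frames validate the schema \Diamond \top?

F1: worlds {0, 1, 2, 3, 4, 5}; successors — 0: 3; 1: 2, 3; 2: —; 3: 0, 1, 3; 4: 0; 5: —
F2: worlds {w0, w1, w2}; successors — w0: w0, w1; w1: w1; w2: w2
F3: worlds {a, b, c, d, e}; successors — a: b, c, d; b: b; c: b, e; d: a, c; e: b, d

This is the axiom for seriality; its first-order frame correspondent is \forall x \exists y Rxy.
F1: fails — world 2 has no successor.
F2: satisfies the condition.
F3: satisfies the condition.

F2, F3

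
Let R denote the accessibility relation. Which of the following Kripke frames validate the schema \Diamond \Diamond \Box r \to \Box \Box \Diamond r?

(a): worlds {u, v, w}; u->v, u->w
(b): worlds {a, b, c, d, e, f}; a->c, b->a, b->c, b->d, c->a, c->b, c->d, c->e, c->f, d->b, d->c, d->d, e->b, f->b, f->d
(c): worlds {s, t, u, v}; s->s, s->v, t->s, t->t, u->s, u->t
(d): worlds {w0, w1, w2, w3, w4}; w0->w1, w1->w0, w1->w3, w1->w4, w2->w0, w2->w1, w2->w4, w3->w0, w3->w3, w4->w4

(a)

The schema corresponds to a generalized confluence (Geach) condition: \forall x \forall y \forall z ((x R^2 y \wedge x R^2 z) \to \exists w (yRw \wedge zRw)).
(a): condition met.
(b): fails — aR²a, aR²e but no w with aRw and eRw.
(c): fails — sR²s, sR²v but no w with sRw and vRw.
(d): fails — w0R²w0, w0R²w3 but no w with w0Rw and w3Rw.
Valid on: (a).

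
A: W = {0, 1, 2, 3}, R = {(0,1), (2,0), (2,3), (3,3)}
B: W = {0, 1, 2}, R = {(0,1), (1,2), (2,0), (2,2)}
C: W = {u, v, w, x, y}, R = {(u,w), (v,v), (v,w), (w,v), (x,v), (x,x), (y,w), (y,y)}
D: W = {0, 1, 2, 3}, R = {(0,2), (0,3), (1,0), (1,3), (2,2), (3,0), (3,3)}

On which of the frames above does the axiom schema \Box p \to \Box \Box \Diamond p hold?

none

The schema corresponds to a generalized confluence (Geach) condition: \forall x \forall z (x R^2 z \to \exists w (xRw \wedge zRw)).
A: fails — 2R²1 but no w with 2Rw and 1Rw.
B: fails — 0R²2 but no w with 0Rw and 2Rw.
C: fails — yR²w but no t with yRt and wRt.
D: fails — 1R²2 but no w with 1Rw and 2Rw.
Valid on no frame.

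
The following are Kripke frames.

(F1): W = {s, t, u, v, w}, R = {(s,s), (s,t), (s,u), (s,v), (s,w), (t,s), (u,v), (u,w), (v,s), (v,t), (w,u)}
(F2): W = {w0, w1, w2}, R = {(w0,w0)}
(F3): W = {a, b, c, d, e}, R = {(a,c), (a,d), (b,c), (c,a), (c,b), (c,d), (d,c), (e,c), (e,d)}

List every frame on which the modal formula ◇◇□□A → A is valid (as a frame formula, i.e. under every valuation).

The schema corresponds to a generalized confluence (Geach) condition: ∀x ∀y (xR²y → ∃w (yR²w ∧ x = w)).
(F1): fails — sR²w but no w* with wR²w* and s=w*.
(F2): holds.
(F3): fails — aR²c but no w with cR²w and a=w.

(F2)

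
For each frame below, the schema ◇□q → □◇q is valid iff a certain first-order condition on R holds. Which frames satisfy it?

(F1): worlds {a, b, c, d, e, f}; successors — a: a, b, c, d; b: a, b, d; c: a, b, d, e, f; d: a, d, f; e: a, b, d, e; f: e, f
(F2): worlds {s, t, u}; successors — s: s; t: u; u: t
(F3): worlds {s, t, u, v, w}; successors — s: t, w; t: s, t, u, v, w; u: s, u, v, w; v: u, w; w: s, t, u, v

(F2), (F3)

This is the axiom for convergence; its first-order frame correspondent is ∀x ∀y ∀z (Rxy ∧ Rxz → ∃w (Ryw ∧ Rzw)).
(F1): fails — Rcb and Rcf but b and f have no common successor.
(F2): ✓.
(F3): ✓.
Valid on: (F2), (F3).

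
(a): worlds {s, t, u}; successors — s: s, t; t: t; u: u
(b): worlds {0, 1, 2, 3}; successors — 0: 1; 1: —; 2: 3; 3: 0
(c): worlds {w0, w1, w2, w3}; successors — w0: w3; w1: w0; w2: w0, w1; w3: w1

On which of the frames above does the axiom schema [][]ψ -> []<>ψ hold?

(a), (c)

Frame correspondent (Sahlqvist): forall x forall z (xRz -> exists w (x R^2 w & zRw)) — i.e. a generalized confluence (Geach) condition.
(a): holds.
(b): fails — 0R1 but no w with 0R²w and 1Rw.
(c): holds.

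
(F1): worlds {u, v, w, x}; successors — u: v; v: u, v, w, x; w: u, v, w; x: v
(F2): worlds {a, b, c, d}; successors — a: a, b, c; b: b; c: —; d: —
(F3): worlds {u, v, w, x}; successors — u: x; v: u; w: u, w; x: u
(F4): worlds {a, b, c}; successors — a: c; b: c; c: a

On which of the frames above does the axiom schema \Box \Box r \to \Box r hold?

(F1), (F2)

The schema corresponds to density: \forall x \forall y (Rxy \to \exists z (Rxz \wedge Rzy)).
(F1): ✓.
(F2): ✓.
(F3): fails — Rvu but no z with Rvz and Rzu.
(F4): fails — Rac but no z with Raz and Rzc.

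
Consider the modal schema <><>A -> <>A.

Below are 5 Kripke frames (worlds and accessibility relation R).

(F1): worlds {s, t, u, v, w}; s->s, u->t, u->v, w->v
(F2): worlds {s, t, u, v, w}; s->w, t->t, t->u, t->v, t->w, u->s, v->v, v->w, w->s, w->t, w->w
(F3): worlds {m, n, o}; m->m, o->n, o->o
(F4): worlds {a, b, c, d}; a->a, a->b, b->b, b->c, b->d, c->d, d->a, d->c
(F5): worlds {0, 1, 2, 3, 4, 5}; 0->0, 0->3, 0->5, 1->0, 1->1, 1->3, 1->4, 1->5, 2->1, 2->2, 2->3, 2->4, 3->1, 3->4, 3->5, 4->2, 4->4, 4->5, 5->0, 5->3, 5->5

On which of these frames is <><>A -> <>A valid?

The schema corresponds to transitivity: forall x forall y forall z (Rxy & Ryz -> Rxz).
(F1): condition met.
(F2): fails — Rwt and Rtv but not Rwv.
(F3): condition met.
(F4): fails — Rcd and Rdc but not Rcc.
(F5): fails — R34 and R42 but not R32.

(F1), (F3)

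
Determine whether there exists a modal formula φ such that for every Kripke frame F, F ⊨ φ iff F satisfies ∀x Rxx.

Yes, by □p → p

The condition is reflexivity. A defining modal formula is □p → p.
Suppose □p→p is valid. At any x set V(p)={w : Rxw}. Then □p holds at x, so p holds at x, i.e. Rxx.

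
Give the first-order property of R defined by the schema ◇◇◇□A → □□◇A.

∀x ∀y ∀z ((xR³y ∧ xR²z) → ∃w (yRw ∧ zRw))

This is a Sahlqvist (Geach-type) schema ◇^3□^1A → □^2◇^1A.
Minimal-valuation argument: fix x; take any y with xR^3y and any z with xR^2z. Set V(A) to the set of worlds R-reachable from y in exactly 1 step. Then □^1A holds at y, so the antecedent holds at x; validity forces ◇^1A at z, giving a w with zR^1w and yR^1w.
First-order correspondent: ∀x ∀y ∀z ((xR³y ∧ xR²z) → ∃w (yRw ∧ zRw)).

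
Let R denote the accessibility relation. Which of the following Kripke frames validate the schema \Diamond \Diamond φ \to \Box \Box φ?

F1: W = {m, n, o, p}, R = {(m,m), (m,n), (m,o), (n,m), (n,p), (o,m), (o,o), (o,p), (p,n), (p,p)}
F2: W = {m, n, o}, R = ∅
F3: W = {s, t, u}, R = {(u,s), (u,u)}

F2

Frame correspondent (Sahlqvist): \forall x \forall y \forall z ((x R^2 y \wedge x R^2 z) \to \exists w (y = w \wedge z = w)) — i.e. a generalized confluence (Geach) condition.
F1: fails — mR²m, mR²n but m ≠ n.
F2: condition met.
F3: fails — uR²s, uR²u but s ≠ u.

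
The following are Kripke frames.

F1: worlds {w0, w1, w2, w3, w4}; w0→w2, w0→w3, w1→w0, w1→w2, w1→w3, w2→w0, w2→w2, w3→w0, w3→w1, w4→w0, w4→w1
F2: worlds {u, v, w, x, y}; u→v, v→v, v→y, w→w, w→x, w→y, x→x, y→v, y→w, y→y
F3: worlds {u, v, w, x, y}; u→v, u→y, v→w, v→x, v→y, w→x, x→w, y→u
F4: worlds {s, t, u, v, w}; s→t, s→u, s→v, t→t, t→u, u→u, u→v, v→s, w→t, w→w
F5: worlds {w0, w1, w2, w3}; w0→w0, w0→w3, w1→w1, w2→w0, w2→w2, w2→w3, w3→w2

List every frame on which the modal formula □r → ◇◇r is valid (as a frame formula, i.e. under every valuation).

F1, F2, F5

The schema corresponds to a generalized confluence (Geach) condition: ∀x ∃w (xRw ∧ xR²w).
F1: ✓.
F2: ✓.
F3: fails — at w but no t with wRt and wR²t.
F4: fails — at v but no w* with vRw* and vR²w*.
F5: ✓.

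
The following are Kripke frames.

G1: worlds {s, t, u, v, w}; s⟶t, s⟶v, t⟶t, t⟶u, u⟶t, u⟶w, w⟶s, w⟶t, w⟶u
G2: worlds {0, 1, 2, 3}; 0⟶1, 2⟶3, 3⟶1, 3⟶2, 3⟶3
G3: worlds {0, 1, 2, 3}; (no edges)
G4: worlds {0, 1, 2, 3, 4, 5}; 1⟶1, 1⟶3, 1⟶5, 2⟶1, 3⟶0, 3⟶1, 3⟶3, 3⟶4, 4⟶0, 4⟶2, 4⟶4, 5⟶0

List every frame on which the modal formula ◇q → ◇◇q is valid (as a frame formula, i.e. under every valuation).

The schema corresponds to a generalized confluence (Geach) condition: ∀x ∀y (xRy → ∃w (y = w ∧ xR²w)).
G1: fails — sRv but no w* with v=w* and sR²w*.
G2: fails — 0R1 but no w with 1=w and 0R²w.
G3: holds.
G4: fails — 5R0 but no w with 0=w and 5R²w.
Valid on: G3.

G3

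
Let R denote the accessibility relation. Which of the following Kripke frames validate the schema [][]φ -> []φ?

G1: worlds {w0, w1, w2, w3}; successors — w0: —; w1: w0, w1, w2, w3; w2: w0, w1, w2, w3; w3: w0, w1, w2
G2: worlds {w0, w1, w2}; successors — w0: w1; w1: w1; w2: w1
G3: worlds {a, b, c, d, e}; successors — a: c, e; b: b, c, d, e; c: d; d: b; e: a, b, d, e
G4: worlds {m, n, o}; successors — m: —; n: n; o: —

G1, G2, G4

The schema corresponds to density: forall x forall y (Rxy -> exists z (Rxz & Rzy)).
G1: condition met.
G2: condition met.
G3: fails — Rcd but no z with Rcz and Rzd.
G4: condition met.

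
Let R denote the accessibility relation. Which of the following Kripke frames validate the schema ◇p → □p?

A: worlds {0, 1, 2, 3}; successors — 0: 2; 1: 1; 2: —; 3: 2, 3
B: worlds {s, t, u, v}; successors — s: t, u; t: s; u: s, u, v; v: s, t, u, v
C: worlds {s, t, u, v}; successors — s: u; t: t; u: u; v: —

Frame correspondent (Sahlqvist): ∀x ∀y ∀z (Rxy ∧ Rxz → y = z) — i.e. partial functionality.
A: fails — 3 sees both 2 and 3.
B: fails — s sees both t and u.
C: satisfies the condition.

C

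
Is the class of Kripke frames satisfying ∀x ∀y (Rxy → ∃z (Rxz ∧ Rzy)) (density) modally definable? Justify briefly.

Yes, by □□q → □q

Yes: it is density, defined by the C4 schema □□q → □q.
Suppose □□q→□q is valid. Take Rxy and set V(q)={w : xR²w}. Then □□q at x, so □q at x, so q at y, i.e. ∃z(Rxz∧Rzy).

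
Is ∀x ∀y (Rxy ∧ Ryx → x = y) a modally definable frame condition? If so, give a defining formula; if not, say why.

Not definable by any modal formula

Modal frame validity is preserved under surjective bounded morphisms.
The 8-cycle (worlds w0,w1,w2,w3,w4,w5,w6,w7 with w0→w1→w2→w3→w4→w5→w6→w7→w0) is antisymmetric. Sending even-indexed worlds to a and odd-indexed worlds to b is a surjective bounded morphism onto the two-world frame with a↔b, which is not antisymmetric.
So no modal formula (or set of formulas) defines exactly the antisymmetric frames.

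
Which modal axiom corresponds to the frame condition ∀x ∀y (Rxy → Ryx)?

The condition is symmetry. The B schema s → □◇s defines it.
Suppose s→□◇s is valid. Take Rxy and set V(s)={x}. Then s at x, so □◇s at x, so ◇s at y, so some z with Ryz has s; z=x, i.e. Ryx.

s → □◇s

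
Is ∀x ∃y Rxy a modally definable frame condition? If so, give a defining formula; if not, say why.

Yes, by □p → ◇p

Yes: it is seriality, defined by the D schema □p → ◇p.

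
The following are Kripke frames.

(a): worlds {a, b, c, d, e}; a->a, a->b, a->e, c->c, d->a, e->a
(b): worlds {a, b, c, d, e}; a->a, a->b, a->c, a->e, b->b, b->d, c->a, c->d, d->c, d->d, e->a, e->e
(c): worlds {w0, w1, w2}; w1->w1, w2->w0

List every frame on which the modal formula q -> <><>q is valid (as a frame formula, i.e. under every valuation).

The schema corresponds to a generalized confluence (Geach) condition: forall x exists w (x = w & x R^2 w).
(a): fails — at b but no w with b=w and bR²w.
(b): satisfies the condition.
(c): fails — at w0 but no w with w0=w and w0R²w.
Valid on: (b).

(b)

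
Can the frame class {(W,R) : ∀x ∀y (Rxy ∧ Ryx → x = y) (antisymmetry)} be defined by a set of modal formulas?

Not definable by any modal formula

Modal frame validity is preserved under surjective bounded morphisms.
The 6-cycle (worlds a,b,c,d,e,f with a→b→c→d→e→f→a) is antisymmetric. Sending even-indexed worlds to a and odd-indexed worlds to b is a surjective bounded morphism onto the two-world frame with a↔b, which is not antisymmetric.
So no modal formula (or set of formulas) defines exactly the antisymmetric frames.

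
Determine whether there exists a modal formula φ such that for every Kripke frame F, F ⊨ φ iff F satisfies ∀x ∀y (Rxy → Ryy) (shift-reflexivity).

Definable; □(□p → p) defines it

Yes: it is shift-reflexivity, defined by the T□ schema □(□p → p).
Suppose □(□p→p) is valid. Take Rxy and set V(p)={w : Ryw}. Then at y, □p holds; since □(□p→p) at x, □p→p at y, so p at y, i.e. Ryy.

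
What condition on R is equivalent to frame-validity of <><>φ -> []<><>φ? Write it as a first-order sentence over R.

forall x forall y forall z ((x R^2 y & xRz) -> exists w (y = w & z R^2 w))

This is a Sahlqvist (Geach-type) schema ◇^2□^0φ → □^1◇^2φ.
Minimal-valuation argument: fix x; take any y with xR^2y and any z with xR^1z. Set V(φ) to the set of worlds R-reachable from y in exactly 0 steps. Then □^0φ holds at y, so the antecedent holds at x; validity forces ◇^2φ at z, giving a w with zR^2w and yR^0w.
First-order correspondent: forall x forall y forall z ((x R^2 y & xRz) -> exists w (y = w & z R^2 w)).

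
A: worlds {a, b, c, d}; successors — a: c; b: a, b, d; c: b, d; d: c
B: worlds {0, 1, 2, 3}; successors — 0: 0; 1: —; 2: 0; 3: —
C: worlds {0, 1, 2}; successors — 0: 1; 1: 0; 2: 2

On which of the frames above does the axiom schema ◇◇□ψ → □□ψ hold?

B

Frame correspondent (Sahlqvist): ∀x ∀y ∀z ((xR²y ∧ xR²z) → ∃w (yRw ∧ z = w)) — i.e. a generalized confluence (Geach) condition.
A: fails — aR²d, aR²b but no w with dRw and b=w.
B: ✓.
C: fails — 0R²0, 0R²0 but no w with 0Rw and 0=w.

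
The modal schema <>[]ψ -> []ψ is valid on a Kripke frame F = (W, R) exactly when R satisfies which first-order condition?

The Euclidean property

This schema is equivalent to the 5 axiom ◇ψ → □◇ψ.
Its frame correspondent is the Euclidean property — forall x forall y forall z (Rxy & Rxz -> Ryz).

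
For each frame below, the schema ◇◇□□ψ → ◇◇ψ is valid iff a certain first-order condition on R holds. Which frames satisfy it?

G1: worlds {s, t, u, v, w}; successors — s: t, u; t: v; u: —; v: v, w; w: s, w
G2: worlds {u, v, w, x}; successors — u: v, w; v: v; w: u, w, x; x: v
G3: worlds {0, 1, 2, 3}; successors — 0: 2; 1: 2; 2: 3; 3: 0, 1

G2

This is the axiom for a generalized confluence (Geach) condition; its first-order frame correspondent is ∀x ∀y (xR²y → ∃w (yR²w ∧ xR²w)).
G1: fails — wR²s but no w* with sR²w* and wR²w*.
G2: holds.
G3: fails — 0R²3 but no w with 3R²w and 0R²w.
Valid on: G2.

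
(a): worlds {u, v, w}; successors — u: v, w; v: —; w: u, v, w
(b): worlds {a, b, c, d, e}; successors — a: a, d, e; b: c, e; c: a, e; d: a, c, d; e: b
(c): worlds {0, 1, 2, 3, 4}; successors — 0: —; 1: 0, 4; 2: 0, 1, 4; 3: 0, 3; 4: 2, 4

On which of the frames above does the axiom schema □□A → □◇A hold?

Frame correspondent (Sahlqvist): ∀x ∀z (xRz → ∃w (xR²w ∧ zRw)) — i.e. a generalized confluence (Geach) condition.
(a): fails — uRv but no t with uR²t and vRt.
(b): condition met.
(c): fails — 1R0 but no w with 1R²w and 0Rw.
Valid on: (b).

(b)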